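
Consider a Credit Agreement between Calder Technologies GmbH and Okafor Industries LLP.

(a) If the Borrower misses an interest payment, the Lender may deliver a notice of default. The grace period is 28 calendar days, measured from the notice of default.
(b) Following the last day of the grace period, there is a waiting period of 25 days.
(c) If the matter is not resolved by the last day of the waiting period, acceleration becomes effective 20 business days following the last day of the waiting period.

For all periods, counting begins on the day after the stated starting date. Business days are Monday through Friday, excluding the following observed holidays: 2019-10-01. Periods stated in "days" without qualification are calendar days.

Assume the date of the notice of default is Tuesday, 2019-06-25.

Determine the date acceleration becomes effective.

Adding 28 calendar days to 2019-06-25 gives 2019-07-23, which is the last day of the grace period.
Adding 25 calendar days to 2019-07-23 gives 2019-08-17, which is the last day of the waiting period.
From Saturday, 2019-08-17, 20 business days (Aug 19, Aug 20, Aug 21, Aug 22, …, Sep 11, Sep 12, Sep 13, skipping weekends) brings us to Friday, 2019-09-13, which is the date acceleration becomes effective.

2019-09-13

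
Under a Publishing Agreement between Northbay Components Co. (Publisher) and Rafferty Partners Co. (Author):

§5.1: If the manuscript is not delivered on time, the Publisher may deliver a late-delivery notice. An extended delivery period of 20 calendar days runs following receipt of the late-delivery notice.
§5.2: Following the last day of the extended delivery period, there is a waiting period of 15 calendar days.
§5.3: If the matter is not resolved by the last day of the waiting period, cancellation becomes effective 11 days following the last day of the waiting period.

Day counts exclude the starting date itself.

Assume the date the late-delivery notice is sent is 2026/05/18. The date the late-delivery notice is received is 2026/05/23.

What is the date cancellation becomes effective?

2026/07/08

The last day of the extended delivery period: 2026/05/23 + 20 days = 2026/06/12.
The last day of the waiting period: 15 calendar days after 2026/06/12 is 2026/06/27.
Adding 11 calendar days to 2026/06/27 gives 2026/07/08, which is the date cancellation becomes effective.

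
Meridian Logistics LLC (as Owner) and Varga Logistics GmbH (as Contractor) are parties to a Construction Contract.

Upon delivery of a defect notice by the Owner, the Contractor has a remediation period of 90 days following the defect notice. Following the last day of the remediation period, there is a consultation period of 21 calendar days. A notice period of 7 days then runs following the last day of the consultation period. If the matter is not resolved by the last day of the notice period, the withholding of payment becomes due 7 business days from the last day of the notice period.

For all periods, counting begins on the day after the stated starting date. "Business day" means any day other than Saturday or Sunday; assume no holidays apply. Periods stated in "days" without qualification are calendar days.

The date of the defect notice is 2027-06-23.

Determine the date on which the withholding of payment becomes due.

Adding 90 calendar days to 2027-06-23 gives 2027-09-21, which is the last day of the remediation period.
The last day of the consultation period: 2027-09-21 + 21 days = 2027-10-12.
The last day of the notice period: 2027-10-12 + 7 days = 2027-10-19.
The date on which the withholding of payment becomes due: 7 business days after Tuesday, 2027-10-19, skipping weekends — Oct 20, Oct 21, Oct 22, Oct 25, Oct 26, Oct 27, Oct 28 — lands on Thursday, 2027-10-28.

2027-10-28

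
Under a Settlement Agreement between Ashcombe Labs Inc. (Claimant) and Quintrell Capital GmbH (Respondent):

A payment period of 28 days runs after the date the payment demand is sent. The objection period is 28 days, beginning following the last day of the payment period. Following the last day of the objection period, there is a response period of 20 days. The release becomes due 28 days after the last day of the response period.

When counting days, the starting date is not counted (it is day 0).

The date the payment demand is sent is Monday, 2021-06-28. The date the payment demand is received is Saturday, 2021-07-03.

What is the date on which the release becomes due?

The last day of the payment period: 28 calendar days after 2021-06-28 is 2021-07-26.
Adding 28 calendar days to 2021-07-26 gives 2021-08-23, which is the last day of the objection period.
Adding 20 calendar days to 2021-08-23 gives 2021-09-12, which is the last day of the response period.
The date on which the release becomes due: 28 calendar days after 2021-09-12 is 2021-10-10.

2021-10-10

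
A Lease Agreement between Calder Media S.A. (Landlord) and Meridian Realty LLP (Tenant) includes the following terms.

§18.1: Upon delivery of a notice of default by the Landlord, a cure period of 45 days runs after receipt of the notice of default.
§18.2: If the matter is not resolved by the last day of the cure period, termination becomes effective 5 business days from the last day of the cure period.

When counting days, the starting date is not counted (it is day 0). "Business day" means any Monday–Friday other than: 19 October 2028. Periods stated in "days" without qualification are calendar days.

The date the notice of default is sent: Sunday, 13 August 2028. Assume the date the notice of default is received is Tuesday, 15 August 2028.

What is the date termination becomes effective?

6 October 2028

The last day of the cure period: 15 August 2028 + 45 days = 29 September 2028.
From Friday, 29 September 2028, 5 business days (Oct 2, Oct 3, Oct 4, Oct 5, Oct 6, skipping weekends) brings us to Friday, 6 October 2028, which is the date termination becomes effective.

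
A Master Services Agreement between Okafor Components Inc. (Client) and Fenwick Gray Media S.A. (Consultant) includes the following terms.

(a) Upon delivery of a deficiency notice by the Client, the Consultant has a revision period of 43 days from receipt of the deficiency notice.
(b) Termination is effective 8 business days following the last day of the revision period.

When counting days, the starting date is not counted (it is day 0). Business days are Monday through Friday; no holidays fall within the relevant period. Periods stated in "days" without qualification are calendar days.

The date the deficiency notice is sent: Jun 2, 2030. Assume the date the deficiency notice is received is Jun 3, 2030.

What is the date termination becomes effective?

The last day of the revision period: 43 calendar days after Jun 3, 2030 is Jul 16, 2030.
The date termination becomes effective: 8 business days after Tuesday, Jul 16, 2030, skipping weekends — Jul 17, Jul 18, Jul 19, Jul 22, Jul 23, Jul 24, Jul 25, Jul 26 — lands on Friday, Jul 26, 2030.

Jul 26, 2030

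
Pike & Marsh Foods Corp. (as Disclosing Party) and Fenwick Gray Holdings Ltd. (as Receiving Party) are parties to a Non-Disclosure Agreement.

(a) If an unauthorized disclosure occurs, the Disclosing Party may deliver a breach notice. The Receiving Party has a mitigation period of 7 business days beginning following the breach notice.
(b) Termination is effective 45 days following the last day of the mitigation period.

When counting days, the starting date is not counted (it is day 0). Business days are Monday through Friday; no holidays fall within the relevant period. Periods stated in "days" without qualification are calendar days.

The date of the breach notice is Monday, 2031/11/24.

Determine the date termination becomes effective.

2032/01/17

The last day of the mitigation period: counting 7 business days from Monday, 2031/11/24 (Nov 25, Nov 26, Nov 27, Nov 28, Dec 1, Dec 2, Dec 3, skipping weekends) reaches Wednesday, 2031/12/03.
The date termination becomes effective: 2031/12/03 + 45 days = 2032/01/17.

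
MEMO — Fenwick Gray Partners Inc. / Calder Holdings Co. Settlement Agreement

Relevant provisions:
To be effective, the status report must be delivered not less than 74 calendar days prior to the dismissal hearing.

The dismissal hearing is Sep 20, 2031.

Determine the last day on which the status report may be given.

Jul 8, 2031

Counting back 74 calendar days from Sep 20, 2031 gives Jul 8, 2031.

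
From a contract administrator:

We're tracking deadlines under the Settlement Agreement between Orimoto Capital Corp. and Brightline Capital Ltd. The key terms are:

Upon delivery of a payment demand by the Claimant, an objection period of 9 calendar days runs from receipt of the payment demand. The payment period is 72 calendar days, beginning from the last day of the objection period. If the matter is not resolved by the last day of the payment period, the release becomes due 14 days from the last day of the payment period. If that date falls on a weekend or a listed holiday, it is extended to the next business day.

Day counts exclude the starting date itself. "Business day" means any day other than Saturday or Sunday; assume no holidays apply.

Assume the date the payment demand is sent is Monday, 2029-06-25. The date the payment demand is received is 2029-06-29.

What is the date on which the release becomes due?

2029-10-02

The last day of the objection period: 2029-06-29 + 9 days = 2029-07-08.
The last day of the payment period: 72 calendar days after 2029-07-08 is 2029-09-18.
The date on which the release becomes due: 2029-09-18 + 14 days = 2029-10-02. 2029-10-02 is a Tuesday, so no roll-forward applies.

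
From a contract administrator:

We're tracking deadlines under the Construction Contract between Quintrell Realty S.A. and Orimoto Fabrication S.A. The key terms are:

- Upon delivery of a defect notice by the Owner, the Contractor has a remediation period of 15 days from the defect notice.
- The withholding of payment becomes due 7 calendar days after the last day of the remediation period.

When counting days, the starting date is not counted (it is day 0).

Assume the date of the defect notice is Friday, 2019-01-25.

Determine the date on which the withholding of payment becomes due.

2019-02-16

Adding 15 calendar days to 2019-01-25 gives 2019-02-09, which is the last day of the remediation period.
The date on which the withholding of payment becomes due: 7 calendar days after 2019-02-09 is 2019-02-16.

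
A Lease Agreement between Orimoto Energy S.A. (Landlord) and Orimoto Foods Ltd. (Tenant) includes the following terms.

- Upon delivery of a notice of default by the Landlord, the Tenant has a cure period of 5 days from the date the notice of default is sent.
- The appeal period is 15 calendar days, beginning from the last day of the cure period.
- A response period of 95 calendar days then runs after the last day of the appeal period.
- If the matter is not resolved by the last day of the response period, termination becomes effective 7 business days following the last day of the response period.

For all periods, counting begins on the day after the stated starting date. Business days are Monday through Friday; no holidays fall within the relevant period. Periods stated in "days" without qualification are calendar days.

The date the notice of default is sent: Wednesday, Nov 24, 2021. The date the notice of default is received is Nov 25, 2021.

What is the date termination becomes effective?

The last day of the cure period: 5 calendar days after Nov 24, 2021 is Nov 29, 2021.
The last day of the appeal period: Nov 29, 2021 + 15 days = Dec 14, 2021.
The last day of the response period: 95 calendar days after Dec 14, 2021 is Mar 19, 2022.
From Saturday, Mar 19, 2022, 7 business days (Mar 21, Mar 22, Mar 23, Mar 24, Mar 25, Mar 28, Mar 29, skipping weekends) brings us to Tuesday, Mar 29, 2022, which is the date termination becomes effective.

Mar 29, 2022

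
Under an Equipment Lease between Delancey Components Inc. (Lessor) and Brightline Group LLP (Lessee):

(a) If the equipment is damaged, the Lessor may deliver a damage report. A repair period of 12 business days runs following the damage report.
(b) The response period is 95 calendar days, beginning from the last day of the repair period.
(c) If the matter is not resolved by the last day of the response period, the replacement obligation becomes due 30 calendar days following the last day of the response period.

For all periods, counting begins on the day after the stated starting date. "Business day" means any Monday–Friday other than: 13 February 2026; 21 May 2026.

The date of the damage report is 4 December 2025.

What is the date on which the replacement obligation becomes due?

The last day of the repair period: counting 12 business days from Thursday, 4 December 2025 (Dec 5, Dec 8, Dec 9, Dec 10, …, Dec 18, Dec 19, Dec 22, skipping weekends) reaches Monday, 22 December 2025.
Adding 95 calendar days to 22 December 2025 gives 27 March 2026, which is the last day of the response period.
Adding 30 calendar days to 27 March 2026 gives 26 April 2026, which is the date on which the replacement obligation becomes due.

26 April 2026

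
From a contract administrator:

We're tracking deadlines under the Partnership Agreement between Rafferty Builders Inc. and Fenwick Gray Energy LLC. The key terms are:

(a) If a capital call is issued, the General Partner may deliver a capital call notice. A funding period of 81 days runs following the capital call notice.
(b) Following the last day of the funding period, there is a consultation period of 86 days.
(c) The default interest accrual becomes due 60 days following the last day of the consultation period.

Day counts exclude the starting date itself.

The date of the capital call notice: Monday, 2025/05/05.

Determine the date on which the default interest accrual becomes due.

Adding 81 calendar days to 2025/05/05 gives 2025/07/25, which is the last day of the funding period.
The last day of the consultation period: 86 calendar days after 2025/07/25 is 2025/10/19.
The date on which the default interest accrual becomes due: 60 calendar days after 2025/10/19 is 2025/12/18.

2025/12/18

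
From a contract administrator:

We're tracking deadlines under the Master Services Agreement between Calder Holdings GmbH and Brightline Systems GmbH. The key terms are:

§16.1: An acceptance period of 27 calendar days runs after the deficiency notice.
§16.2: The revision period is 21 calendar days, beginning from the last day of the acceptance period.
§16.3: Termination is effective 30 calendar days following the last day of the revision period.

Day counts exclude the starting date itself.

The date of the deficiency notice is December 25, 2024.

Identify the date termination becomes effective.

Adding 27 calendar days to December 25, 2024 gives January 21, 2025, which is the last day of the acceptance period.
The last day of the revision period: January 21, 2025 + 21 days = February 11, 2025.
The date termination becomes effective: February 11, 2025 + 30 days = March 13, 2025.

March 13, 2025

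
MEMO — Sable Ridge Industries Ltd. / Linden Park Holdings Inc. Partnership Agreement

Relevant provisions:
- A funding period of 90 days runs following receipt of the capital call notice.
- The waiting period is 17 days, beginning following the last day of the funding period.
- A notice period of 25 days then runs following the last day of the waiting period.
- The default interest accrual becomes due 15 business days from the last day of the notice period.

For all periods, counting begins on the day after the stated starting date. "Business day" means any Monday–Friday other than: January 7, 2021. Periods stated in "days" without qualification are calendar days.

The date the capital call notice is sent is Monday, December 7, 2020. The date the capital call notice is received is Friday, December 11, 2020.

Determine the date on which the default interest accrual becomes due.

The last day of the funding period: 90 calendar days after December 11, 2020 is March 11, 2021.
Adding 17 calendar days to March 11, 2021 gives March 28, 2021, which is the last day of the waiting period.
Adding 25 calendar days to March 28, 2021 gives April 22, 2021, which is the last day of the notice period.
The date on which the default interest accrual becomes due: 15 business days after Thursday, April 22, 2021, skipping weekends — Apr 23, Apr 26, Apr 27, Apr 28, …, May 11, May 12, May 13 — lands on Thursday, May 13, 2021.

May 13, 2021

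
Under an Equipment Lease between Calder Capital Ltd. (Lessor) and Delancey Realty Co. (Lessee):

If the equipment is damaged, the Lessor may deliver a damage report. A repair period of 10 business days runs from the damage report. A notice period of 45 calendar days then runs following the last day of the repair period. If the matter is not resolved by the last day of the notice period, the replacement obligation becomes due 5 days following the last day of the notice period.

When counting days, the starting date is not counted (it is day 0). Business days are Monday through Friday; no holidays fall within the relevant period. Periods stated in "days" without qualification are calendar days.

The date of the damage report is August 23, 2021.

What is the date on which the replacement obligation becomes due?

The last day of the repair period: counting 10 business days from Monday, August 23, 2021 (Aug 24, Aug 25, Aug 26, Aug 27, Aug 30, Aug 31, Sep 1, Sep 2, Sep 3, Sep 6, skipping weekends) reaches Monday, September 6, 2021.
Adding 45 calendar days to September 6, 2021 gives October 21, 2021, which is the last day of the notice period.
The date on which the replacement obligation becomes due: 5 calendar days after October 21, 2021 is October 26, 2021.

October 26, 2021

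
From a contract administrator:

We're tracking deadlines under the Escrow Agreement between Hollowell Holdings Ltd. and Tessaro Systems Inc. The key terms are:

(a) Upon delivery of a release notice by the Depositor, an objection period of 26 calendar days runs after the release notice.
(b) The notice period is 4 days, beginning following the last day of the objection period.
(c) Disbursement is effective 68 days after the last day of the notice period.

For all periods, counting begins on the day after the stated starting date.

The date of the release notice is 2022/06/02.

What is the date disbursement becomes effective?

Adding 26 calendar days to 2022/06/02 gives 2022/06/28, which is the last day of the objection period.
The last day of the notice period: 2022/06/28 + 4 days = 2022/07/02.
The date disbursement becomes effective: 68 calendar days after 2022/07/02 is 2022/09/08.

2022/09/08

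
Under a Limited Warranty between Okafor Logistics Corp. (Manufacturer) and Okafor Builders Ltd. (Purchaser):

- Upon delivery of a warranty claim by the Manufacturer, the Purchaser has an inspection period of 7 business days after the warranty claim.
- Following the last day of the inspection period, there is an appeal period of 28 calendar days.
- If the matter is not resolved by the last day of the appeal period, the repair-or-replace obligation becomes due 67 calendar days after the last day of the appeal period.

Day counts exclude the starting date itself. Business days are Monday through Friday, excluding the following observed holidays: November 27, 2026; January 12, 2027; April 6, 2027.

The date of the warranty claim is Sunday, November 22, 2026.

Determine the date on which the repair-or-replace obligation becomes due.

The last day of the inspection period: counting 7 business days from Sunday, November 22, 2026 (Nov 23, Nov 24, Nov 25, Nov 26, Nov 30, Dec 1, Dec 2, skipping weekends and the listed holiday on Nov 27) reaches Wednesday, December 2, 2026.
The last day of the appeal period: 28 calendar days after December 2, 2026 is December 30, 2026.
The date on which the repair-or-replace obligation becomes due: 67 calendar days after December 30, 2026 is March 7, 2027.

March 7, 2027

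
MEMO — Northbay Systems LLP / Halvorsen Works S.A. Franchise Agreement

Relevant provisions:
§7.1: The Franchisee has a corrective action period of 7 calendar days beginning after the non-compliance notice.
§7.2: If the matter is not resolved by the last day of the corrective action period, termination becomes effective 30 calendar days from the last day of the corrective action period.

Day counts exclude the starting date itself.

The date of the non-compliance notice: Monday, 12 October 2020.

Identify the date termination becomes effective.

18 November 2020

Adding 7 calendar days to 12 October 2020 gives 19 October 2020, which is the last day of the corrective action period.
The date termination becomes effective: 19 October 2020 + 30 days = 18 November 2020.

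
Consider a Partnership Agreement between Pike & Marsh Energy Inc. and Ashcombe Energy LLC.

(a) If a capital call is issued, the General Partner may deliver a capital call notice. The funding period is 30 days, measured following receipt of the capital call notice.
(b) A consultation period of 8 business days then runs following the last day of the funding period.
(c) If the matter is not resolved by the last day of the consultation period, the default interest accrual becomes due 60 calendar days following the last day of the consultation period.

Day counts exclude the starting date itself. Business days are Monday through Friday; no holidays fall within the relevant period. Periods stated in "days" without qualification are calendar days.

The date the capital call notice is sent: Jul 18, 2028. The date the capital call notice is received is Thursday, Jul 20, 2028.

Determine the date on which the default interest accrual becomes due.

The last day of the funding period: Jul 20, 2028 + 30 days = Aug 19, 2028.
The last day of the consultation period: counting 8 business days from Saturday, Aug 19, 2028 (Aug 21, Aug 22, Aug 23, Aug 24, Aug 25, Aug 28, Aug 29, Aug 30, skipping weekends) reaches Wednesday, Aug 30, 2028.
The date on which the default interest accrual becomes due: 60 calendar days after Aug 30, 2028 is Oct 29, 2028.

Oct 29, 2028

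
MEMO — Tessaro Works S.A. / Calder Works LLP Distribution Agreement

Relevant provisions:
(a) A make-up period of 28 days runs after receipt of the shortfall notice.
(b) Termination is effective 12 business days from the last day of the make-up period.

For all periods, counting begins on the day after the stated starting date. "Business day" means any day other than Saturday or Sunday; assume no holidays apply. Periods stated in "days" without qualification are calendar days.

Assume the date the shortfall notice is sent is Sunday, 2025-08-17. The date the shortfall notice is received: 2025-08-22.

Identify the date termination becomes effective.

2025-10-07

Adding 28 calendar days to 2025-08-22 gives 2025-09-19, which is the last day of the make-up period.
From Friday, 2025-09-19, 12 business days (Sep 22, Sep 23, Sep 24, Sep 25, …, Oct 3, Oct 6, Oct 7, skipping weekends) brings us to Tuesday, 2025-10-07, which is the date termination becomes effective.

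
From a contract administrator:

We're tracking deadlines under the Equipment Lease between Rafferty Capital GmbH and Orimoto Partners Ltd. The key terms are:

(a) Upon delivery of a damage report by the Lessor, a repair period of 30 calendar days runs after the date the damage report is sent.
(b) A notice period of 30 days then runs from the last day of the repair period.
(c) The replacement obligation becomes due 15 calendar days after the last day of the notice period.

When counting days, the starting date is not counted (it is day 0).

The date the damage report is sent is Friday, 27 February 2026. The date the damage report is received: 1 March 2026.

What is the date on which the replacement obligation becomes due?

The last day of the repair period: 27 February 2026 + 30 days = 29 March 2026.
The last day of the notice period: 29 March 2026 + 30 days = 28 April 2026.
The date on which the replacement obligation becomes due: 28 April 2026 + 15 days = 13 May 2026.

13 May 2026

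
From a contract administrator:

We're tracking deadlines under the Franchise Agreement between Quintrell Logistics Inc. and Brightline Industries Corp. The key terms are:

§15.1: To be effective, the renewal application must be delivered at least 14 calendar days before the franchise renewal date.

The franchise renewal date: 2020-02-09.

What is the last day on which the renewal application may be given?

2020-01-26

2020-02-09 minus 14 days is 2020-01-26.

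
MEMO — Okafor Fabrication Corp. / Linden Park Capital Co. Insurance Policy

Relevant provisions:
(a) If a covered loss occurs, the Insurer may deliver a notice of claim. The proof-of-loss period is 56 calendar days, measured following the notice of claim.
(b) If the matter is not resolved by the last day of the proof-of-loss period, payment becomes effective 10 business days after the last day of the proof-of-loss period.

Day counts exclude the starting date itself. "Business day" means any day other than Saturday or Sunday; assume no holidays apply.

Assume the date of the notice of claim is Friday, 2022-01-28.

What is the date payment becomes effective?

2022-04-08

Adding 56 calendar days to 2022-01-28 gives 2022-03-25, which is the last day of the proof-of-loss period.
The date payment becomes effective: counting 10 business days from Friday, 2022-03-25 (Mar 28, Mar 29, Mar 30, Mar 31, Apr 1, Apr 4, Apr 5, Apr 6, Apr 7, Apr 8, skipping weekends) reaches Friday, 2022-04-08.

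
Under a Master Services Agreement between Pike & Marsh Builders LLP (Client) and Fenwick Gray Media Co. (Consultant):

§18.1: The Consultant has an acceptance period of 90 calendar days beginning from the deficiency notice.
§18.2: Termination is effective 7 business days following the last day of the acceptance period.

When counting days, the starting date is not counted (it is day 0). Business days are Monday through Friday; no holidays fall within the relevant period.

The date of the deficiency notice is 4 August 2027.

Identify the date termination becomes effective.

The last day of the acceptance period: 90 calendar days after 4 August 2027 is 2 November 2027.
The date termination becomes effective: counting 7 business days from Tuesday, 2 November 2027 (Nov 3, Nov 4, Nov 5, Nov 8, Nov 9, Nov 10, Nov 11, skipping weekends) reaches Thursday, 11 November 2027.

11 November 2027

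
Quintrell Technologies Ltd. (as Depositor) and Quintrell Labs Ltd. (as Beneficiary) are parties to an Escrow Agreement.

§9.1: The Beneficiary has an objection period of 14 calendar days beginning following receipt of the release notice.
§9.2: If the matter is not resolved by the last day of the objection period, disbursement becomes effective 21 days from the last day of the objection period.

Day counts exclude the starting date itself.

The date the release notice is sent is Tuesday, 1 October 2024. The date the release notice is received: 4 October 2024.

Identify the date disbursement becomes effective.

8 November 2024

The last day of the objection period: 14 calendar days after 4 October 2024 is 18 October 2024.
The date disbursement becomes effective: 18 October 2024 + 21 days = 8 November 2024.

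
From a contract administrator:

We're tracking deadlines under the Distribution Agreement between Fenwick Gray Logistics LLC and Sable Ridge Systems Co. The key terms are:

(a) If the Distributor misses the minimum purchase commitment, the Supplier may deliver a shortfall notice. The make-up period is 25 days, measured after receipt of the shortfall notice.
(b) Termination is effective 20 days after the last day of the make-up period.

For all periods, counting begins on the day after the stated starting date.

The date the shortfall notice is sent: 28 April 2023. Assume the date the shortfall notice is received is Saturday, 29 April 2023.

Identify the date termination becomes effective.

13 June 2023

Adding 25 calendar days to 29 April 2023 gives 24 May 2023, which is the last day of the make-up period.
Adding 20 calendar days to 24 May 2023 gives 13 June 2023, which is the date termination becomes effective.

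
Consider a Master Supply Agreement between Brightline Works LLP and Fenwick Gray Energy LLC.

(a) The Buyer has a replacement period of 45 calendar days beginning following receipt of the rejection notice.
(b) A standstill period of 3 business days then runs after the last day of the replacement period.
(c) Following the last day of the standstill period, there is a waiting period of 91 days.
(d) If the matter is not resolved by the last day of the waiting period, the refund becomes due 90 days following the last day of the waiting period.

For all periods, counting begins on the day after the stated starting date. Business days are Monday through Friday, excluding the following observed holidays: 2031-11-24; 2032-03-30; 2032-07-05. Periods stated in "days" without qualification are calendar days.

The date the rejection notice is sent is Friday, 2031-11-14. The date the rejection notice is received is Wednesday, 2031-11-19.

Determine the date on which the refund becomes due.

The last day of the replacement period: 45 calendar days after 2031-11-19 is 2032-01-03.
The last day of the standstill period: counting 3 business days from Saturday, 2032-01-03 (Jan 5, Jan 6, Jan 7, skipping weekends) reaches Wednesday, 2032-01-07.
The last day of the waiting period: 2032-01-07 + 91 days = 2032-04-07.
The date on which the refund becomes due: 90 calendar days after 2032-04-07 is 2032-07-06.

2032-07-06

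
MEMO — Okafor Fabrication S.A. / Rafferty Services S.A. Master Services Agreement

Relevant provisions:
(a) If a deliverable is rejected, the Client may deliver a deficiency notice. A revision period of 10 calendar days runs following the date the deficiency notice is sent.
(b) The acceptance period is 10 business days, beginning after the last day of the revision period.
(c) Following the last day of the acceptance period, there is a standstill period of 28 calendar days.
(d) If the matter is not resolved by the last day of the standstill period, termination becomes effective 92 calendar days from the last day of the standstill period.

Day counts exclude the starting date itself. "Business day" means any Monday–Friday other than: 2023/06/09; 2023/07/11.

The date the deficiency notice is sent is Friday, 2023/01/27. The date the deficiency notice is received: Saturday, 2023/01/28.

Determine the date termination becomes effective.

The last day of the revision period: 2023/01/27 + 10 days = 2023/02/06.
The last day of the acceptance period: 10 business days after Monday, 2023/02/06, skipping weekends — Feb 7, Feb 8, Feb 9, Feb 10, Feb 13, Feb 14, Feb 15, Feb 16, Feb 17, Feb 20 — lands on Monday, 2023/02/20.
The last day of the standstill period: 28 calendar days after 2023/02/20 is 2023/03/20.
The date termination becomes effective: 2023/03/20 + 92 days = 2023/06/20.

2023/06/20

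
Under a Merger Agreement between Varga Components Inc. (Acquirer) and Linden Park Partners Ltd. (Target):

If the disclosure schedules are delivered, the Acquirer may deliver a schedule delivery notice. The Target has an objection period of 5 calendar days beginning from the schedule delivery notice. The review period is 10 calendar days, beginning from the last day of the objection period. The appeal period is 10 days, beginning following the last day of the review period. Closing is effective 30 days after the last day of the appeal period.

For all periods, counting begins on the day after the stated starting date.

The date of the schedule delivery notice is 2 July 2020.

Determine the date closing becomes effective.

The last day of the objection period: 2 July 2020 + 5 days = 7 July 2020.
Adding 10 calendar days to 7 July 2020 gives 17 July 2020, which is the last day of the review period.
The last day of the appeal period: 10 calendar days after 17 July 2020 is 27 July 2020.
The date closing becomes effective: 27 July 2020 + 30 days = 26 August 2020.

26 August 2020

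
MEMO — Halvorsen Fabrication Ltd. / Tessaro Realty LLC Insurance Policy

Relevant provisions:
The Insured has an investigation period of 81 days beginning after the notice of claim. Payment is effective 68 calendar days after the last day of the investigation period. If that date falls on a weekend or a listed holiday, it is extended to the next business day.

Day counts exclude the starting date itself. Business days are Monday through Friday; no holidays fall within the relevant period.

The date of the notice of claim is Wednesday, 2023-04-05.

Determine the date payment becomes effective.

2023-09-01

The last day of the investigation period: 2023-04-05 + 81 days = 2023-06-25.
The date payment becomes effective: 2023-06-25 + 68 days = 2023-09-01. 2023-09-01 is a Friday, so no roll-forward applies.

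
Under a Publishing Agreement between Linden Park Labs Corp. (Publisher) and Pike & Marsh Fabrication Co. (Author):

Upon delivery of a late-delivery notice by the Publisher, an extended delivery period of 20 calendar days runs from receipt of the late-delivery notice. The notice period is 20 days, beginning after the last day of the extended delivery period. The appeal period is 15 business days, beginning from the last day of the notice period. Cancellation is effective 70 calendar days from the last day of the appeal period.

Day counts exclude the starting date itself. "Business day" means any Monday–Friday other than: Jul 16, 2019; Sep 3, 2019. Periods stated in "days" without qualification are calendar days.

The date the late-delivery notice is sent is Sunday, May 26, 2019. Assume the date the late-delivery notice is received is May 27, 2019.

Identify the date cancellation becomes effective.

The last day of the extended delivery period: May 27, 2019 + 20 days = Jun 16, 2019.
Adding 20 calendar days to Jun 16, 2019 gives Jul 6, 2019, which is the last day of the notice period.
The last day of the appeal period: 15 business days after Saturday, Jul 6, 2019, skipping weekends and the listed holiday on Jul 16 — Jul 8, Jul 9, Jul 10, Jul 11, …, Jul 25, Jul 26, Jul 29 — lands on Monday, Jul 29, 2019.
Adding 70 calendar days to Jul 29, 2019 gives Oct 7, 2019, which is the date cancellation becomes effective.

Oct 7, 2019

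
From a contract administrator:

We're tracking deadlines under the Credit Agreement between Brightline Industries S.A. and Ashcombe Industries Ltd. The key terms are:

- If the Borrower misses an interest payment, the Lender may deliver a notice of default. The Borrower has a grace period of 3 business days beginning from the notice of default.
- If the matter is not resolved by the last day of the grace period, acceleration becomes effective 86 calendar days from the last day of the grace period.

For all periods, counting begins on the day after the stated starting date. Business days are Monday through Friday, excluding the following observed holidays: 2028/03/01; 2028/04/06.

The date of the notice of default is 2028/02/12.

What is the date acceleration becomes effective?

The last day of the grace period: 3 business days after Saturday, 2028/02/12, skipping weekends — Feb 14, Feb 15, Feb 16 — lands on Wednesday, 2028/02/16.
Adding 86 calendar days to 2028/02/16 gives 2028/05/12, which is the date acceleration becomes effective.

2028/05/12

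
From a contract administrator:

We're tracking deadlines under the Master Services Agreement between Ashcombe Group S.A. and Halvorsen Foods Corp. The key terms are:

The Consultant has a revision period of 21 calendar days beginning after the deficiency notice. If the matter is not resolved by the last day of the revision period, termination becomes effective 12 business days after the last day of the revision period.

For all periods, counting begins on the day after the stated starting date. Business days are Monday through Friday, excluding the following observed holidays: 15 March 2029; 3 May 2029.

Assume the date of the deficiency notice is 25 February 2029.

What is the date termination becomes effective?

3 April 2029

Adding 21 calendar days to 25 February 2029 gives 18 March 2029, which is the last day of the revision period.
From Sunday, 18 March 2029, 12 business days (Mar 19, Mar 20, Mar 21, Mar 22, …, Mar 30, Apr 2, Apr 3, skipping weekends) brings us to Tuesday, 3 April 2029, which is the date termination becomes effective.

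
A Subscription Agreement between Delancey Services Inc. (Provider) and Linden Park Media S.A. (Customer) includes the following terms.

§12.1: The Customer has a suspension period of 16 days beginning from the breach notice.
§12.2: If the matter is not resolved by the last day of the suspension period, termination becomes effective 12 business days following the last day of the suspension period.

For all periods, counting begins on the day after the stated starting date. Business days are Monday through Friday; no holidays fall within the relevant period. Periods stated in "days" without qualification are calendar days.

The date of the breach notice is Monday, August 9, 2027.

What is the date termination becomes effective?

September 10, 2027

The last day of the suspension period: 16 calendar days after August 9, 2027 is August 25, 2027.
From Wednesday, August 25, 2027, 12 business days (Aug 26, Aug 27, Aug 30, Aug 31, …, Sep 8, Sep 9, Sep 10, skipping weekends) brings us to Friday, September 10, 2027, which is the date termination becomes effective.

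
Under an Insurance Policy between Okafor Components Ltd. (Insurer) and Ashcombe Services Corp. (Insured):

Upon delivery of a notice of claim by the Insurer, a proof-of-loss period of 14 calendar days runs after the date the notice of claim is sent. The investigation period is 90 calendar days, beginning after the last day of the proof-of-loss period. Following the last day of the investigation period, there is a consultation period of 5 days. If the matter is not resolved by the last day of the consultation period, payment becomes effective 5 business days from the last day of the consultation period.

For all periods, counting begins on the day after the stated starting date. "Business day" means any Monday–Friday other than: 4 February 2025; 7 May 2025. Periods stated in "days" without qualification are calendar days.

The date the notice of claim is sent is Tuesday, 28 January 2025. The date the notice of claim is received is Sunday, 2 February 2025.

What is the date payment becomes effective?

The last day of the proof-of-loss period: 28 January 2025 + 14 days = 11 February 2025.
The last day of the investigation period: 90 calendar days after 11 February 2025 is 12 May 2025.
Adding 5 calendar days to 12 May 2025 gives 17 May 2025, which is the last day of the consultation period.
The date payment becomes effective: counting 5 business days from Saturday, 17 May 2025 (May 19, May 20, May 21, May 22, May 23, skipping weekends) reaches Friday, 23 May 2025.

23 May 2025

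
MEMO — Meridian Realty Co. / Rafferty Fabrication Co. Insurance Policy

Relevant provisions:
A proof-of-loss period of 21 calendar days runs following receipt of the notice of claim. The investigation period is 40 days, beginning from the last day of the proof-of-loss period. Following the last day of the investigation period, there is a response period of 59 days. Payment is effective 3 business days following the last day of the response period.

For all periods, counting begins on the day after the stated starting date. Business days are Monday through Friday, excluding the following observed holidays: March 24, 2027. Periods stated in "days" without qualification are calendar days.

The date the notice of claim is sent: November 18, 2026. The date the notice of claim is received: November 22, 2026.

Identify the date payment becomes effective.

March 26, 2027

The last day of the proof-of-loss period: November 22, 2026 + 21 days = December 13, 2026.
The last day of the investigation period: 40 calendar days after December 13, 2026 is January 22, 2027.
The last day of the response period: January 22, 2027 + 59 days = March 22, 2027.
From Monday, March 22, 2027, 3 business days (Mar 23, Mar 25, Mar 26, skipping weekends and the listed holiday on Mar 24) brings us to Friday, March 26, 2027, which is the date payment becomes effective.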